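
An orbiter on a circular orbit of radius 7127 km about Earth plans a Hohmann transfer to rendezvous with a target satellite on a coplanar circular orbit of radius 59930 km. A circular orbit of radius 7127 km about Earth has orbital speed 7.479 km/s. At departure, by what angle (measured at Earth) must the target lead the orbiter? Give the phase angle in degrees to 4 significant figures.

φ = 104.7°

From the circular-orbit relation v² = μ/r at r = 7127 km: μ = v²r = (7.479)² × 7127 = 3.98652×10^5 km³/s².
Semi-major axis of the transfer orbit: a_t = (7127 + 59930)/2 = 33528.5 km.
The half-period of the transfer ellipse is t = π√(a_t³/μ) = 30547 s.
The target's mean motion on its circular orbit is ω₂ = √(μ/r₂³) = 4.3036×10^-5 rad/s.
Angle swept by the target during transfer: ω₂·t = 1.3146 rad = 75.32°.
The orbiter traverses 180° on the transfer ellipse, so the target must lead by 180° − 75.32° = 104.7°.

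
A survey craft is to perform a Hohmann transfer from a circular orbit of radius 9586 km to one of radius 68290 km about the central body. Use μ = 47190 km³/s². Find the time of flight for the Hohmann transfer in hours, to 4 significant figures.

Semi-major axis of the transfer orbit: a_t = (9586 + 68290)/2 = 38938 km.
Transfer time t = π√(a_t³/μ) = π√((38938)³ / 47190) = 1.1112×10^5 s.
Converting: 1.1112×10^5 s ÷ 3600 s/hour = 30.87 hours.

t = 30.87 hours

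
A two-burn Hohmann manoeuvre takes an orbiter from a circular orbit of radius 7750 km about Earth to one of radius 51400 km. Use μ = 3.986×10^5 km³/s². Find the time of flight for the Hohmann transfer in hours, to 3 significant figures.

The Hohmann ellipse has a_t = (r₁ + r₂)/2 = 29575 km.
By Kepler's third law the transfer-orbit period is T = 2π√(a_t³/μ), so t = T/2 = 25310 s.
Converting: 25310 s ÷ 3600 s/hour = 7.03 hours.

t = 7.03 hours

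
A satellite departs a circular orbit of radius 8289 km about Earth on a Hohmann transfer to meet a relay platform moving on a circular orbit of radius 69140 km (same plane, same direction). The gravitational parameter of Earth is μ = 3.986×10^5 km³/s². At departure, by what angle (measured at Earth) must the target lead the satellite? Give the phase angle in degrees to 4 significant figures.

Transfer-ellipse semi-major axis a_t = (r₁ + r₂)/2 = (8289 + 69140)/2 = 38714.5 km.
The half-period of the transfer ellipse is t = π√(a_t³/μ) = 37900 s.
Target angular speed ω₂ = √(μ/r₂³) = 3.473×10^-5 rad/s.
Angle swept by the target during transfer: ω₂·t = 1.3163 rad = 75.42°.
The satellite traverses 180° on the transfer ellipse, so the target must lead by 180° − 75.42° = 104.6°.

φ = 104.6°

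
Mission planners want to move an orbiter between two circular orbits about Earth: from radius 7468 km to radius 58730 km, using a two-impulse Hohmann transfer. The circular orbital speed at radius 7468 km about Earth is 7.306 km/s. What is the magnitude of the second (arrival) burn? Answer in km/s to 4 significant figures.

From the circular-orbit relation v² = μ/r at r = 7468 km: μ = v²r = (7.306)² × 7468 = 3.98624×10^5 km³/s².
The Hohmann ellipse has a_t = (r₁ + r₂)/2 = 33099 km.
Circular speed at r = 58730 km: v_c = √(μ/r) = 2.6053 km/s.
Transfer-orbit speed at the same r (vis-viva, a = a_t): v_t = √[μ(2/r − 1/a_t)] = 1.2375 km/s.
Δv₂ = |v_t − v_c| = |1.2375 − 2.6053| = 1.368 km/s.

Δv₂ = 1.368 km/s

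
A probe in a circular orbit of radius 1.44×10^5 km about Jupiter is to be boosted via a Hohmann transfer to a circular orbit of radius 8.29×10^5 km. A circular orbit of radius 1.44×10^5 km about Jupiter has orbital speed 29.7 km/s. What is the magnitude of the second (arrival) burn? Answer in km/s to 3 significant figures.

From the circular-orbit relation v² = μ/r at r = 1.44×10^5 km: μ = v²r = (29.7)² × 1.44×10^5 = 1.27021×10^8 km³/s².
Semi-major axis of the transfer orbit: a_t = (1.440×10^5 + 8.290×10^5)/2 = 4.865×10^5 km.
On the circular orbit at r = 8.290×10^5 km, v_c = √(μ/r) = 12.378 km/s.
Transfer-orbit speed at the same r (vis-viva, a = a_t): v_t = √[μ(2/r − 1/a_t)] = 6.7344 km/s.
Δv₂ = |v_t − v_c| = |6.7344 − 12.378| = 5.644 km/s.

Δv₂ = 5.64 km/s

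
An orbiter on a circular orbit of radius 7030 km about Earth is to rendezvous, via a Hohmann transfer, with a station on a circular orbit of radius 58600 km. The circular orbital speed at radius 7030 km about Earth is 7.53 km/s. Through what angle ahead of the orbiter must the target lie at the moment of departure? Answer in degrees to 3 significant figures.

From the circular-orbit relation v² = μ/r at r = 7030 km: μ = v²r = (7.53)² × 7030 = 3.98607×10^5 km³/s².
The Hohmann ellipse has a_t = (r₁ + r₂)/2 = 32815 km.
Transfer time t = π√(a_t³/μ) = 29579 s.
The target's mean motion on its circular orbit is ω₂ = √(μ/r₂³) = 4.4507×10^-5 rad/s.
Angle swept by the target during transfer: ω₂·t = 1.3165 rad = 75.43°.
The orbiter traverses 180° on the transfer ellipse, so the target must lead by 180° − 75.43° = 105°.

φ = 105°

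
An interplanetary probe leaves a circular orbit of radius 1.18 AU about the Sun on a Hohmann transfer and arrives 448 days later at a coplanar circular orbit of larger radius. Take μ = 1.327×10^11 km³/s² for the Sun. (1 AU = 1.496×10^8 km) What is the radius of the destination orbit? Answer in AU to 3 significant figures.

In km: r₁ = 1.18 × 1.496×10^8 = 1.76528×10^8 km.
Transfer time t = 448 days = 3.87072×10^7 s, and t = π√(a_t³/μ).
So a_t = (μ t²/π²)^(1/3) = (1.327×10^11 × (3.87072×10^7)² / π²)^(1/3) = 2.7209×10^8 km.
Since a_t = (r₁ + r₂)/2, r₂ = 2a_t − r₁ = 2×2.7209×10^8 − 1.76528×10^8 = 3.67652×10^8 km.
In AU: r₂ = 3.67652×10^8 / 1.496×10^8 = 2.46 AU.

r₂ = 2.46 AU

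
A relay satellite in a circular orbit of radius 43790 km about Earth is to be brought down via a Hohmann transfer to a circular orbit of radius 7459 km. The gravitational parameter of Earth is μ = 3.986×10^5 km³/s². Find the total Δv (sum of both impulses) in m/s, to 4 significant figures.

Δv = 3635 m/s

Transfer-ellipse semi-major axis a_t = (r₁ + r₂)/2 = (43790 + 7459)/2 = 25624.5 km.
At r₁ the circular-orbit speed is v₁ = √(μ/r₁) = 3.017 km/s.
On the transfer ellipse at r₁, vis-viva gives v_a = √[μ(2/r₁ − 1/a_t)] = 1.628 km/s.
First burn Δv₁ = |v_a − v₁| = 1.389 km/s.
Circular speed at r₂: v₂ = √(μ/r₂) = 7.310 km/s.
Transfer-orbit speed at r₂: v_p = √[μ(2/r₂ − 1/a_t)] = 9.556 km/s.
Second burn Δv₂ = |v₂ − v_p| = 2.246 km/s.
Δv = Δv₁ + Δv₂ = 1.389 + 2.246 = 3.635 km/s.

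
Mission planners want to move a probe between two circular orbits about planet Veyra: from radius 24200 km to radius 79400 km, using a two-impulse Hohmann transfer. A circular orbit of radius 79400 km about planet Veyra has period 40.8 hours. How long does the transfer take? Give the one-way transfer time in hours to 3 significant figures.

From Kepler's third law T² = 4π²r³/μ at r = 79400 km, T = 40.8 hours = 40.8 × 3600 s = 1.4688×10^5 s: μ = 4π²r³/T² = 9.16001×10^5 km³/s².
The Hohmann ellipse has a_t = (r₁ + r₂)/2 = 51800 km.
By Kepler's third law the transfer-orbit period is T = 2π√(a_t³/μ), so t = T/2 = 38699 s.
Converting: 38699 s ÷ 3600 s/hour = 10.7 hours.

t = 10.7 hours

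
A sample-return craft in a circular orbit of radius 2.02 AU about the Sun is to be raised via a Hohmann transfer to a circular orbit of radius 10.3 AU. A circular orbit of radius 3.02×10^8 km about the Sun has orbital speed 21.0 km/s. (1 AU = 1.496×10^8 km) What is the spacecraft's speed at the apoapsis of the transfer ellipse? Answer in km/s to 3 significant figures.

v = 5.32 km/s

From the circular-orbit relation v² = μ/r at r = 3.02×10^8 km: μ = v²r = (21.0)² × 3.02×10^8 = 1.33182×10^11 km³/s².
In km: r₁ = 2.02 × 1.496×10^8 = 3.02192×10^8 km; r₂ = 10.3 × 1.496×10^8 = 1.54088×10^9 km.
Semi-major axis of the transfer orbit: a_t = (3.02192×10^8 + 1.54088×10^9)/2 = 9.21536×10^8 km.
At apoapsis, r = 1.54088×10^9 km.
Vis-viva: v = √[μ(2/r − 1/a_t)] = √[1.33182×10^11 × (2/1.54088×10^9 − 1/9.21536×10^8)] = 5.324 km/s.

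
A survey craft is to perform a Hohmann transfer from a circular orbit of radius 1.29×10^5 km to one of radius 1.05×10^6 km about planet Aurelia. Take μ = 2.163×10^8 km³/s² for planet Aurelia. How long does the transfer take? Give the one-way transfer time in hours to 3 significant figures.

t = 26.9 hours

The Hohmann ellipse has a_t = (r₁ + r₂)/2 = 5.895×10^5 km.
By Kepler's third law the transfer-orbit period is T = 2π√(a_t³/μ), so t = T/2 = 96680 s.
Converting: 96680 s ÷ 3600 s/hour = 26.9 hours.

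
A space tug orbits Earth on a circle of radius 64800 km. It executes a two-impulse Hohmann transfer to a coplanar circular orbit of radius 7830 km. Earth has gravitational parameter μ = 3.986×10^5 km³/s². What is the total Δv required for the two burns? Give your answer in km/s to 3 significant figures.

Semi-major axis of the transfer orbit: a_t = (64800 + 7830)/2 = 36315 km.
Circular speed at r₁: v₁ = √(μ/r₁) = √(3.986×10^5/64800) = 2.48017 km/s.
On the transfer ellipse at r₁, vis-viva equation gives v_a = √[μ(2/r₁ − 1/a_t)] = 1.15165 km/s.
First burn Δv₁ = |v_a − v₁| = 1.32852 km/s.
At r₂, v₂ = √(μ/r₂) = 7.1348980 km/s.
Transfer-orbit speed at r₂: v_p = √[μ(2/r₂ − 1/a_t)] = 9.5308634 km/s.
Second burn Δv₂ = |v₂ − v_p| = 2.39597 km/s.
Total Δv = Δv₁ + Δv₂ = 3.724 km/s.

Δv = 3.72 km/s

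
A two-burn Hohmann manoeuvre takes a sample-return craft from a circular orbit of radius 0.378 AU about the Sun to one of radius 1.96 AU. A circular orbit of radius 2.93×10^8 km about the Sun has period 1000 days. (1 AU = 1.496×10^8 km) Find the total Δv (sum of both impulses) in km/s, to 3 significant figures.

Δv = 23.5 km/s

From Kepler's third law T² = 4π²r³/μ at r = 2.93×10^8 km, T = 1000 days = 1000 × 86400 s = 8.640×10^7 s: μ = 4π²r³/T² = 1.33026×10^11 km³/s².
In km: r₁ = 0.378 × 1.496×10^8 = 5.65488×10^7 km; r₂ = 1.96 × 1.496×10^8 = 2.93216×10^8 km.
Semi-major axis of the transfer orbit: a_t = (5.65488×10^7 + 2.93216×10^8)/2 = 1.748824×10^8 km.
Circular speed at r₁: v₁ = √(μ/r₁) = √(1.33026×10^11/5.65488×10^7) = 48.50 km/s.
On the transfer ellipse at r₁, v² = μ(2/r − 1/a) gives v_p = √[μ(2/r₁ − 1/a_t)] = 62.80 km/s.
First burn Δv₁ = |v_p − v₁| = 14.30 km/s.
Circular speed at r₂: v₂ = √(μ/r₂) = 21.300 km/s.
Transfer-orbit speed at r₂: v_a = √[μ(2/r₂ − 1/a_t)] = 12.112 km/s.
Second burn Δv₂ = |v₂ − v_a| = 9.188 km/s.
Δv = Δv₁ + Δv₂ = 14.30 + 9.188 = 23.49 km/s.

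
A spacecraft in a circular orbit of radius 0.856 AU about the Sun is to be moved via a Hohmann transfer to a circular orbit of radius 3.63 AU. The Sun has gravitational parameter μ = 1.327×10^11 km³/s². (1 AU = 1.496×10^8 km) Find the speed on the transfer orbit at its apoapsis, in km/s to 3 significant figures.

In km: r₁ = 0.856 × 1.496×10^8 = 1.280576×10^8 km; r₂ = 3.63 × 1.496×10^8 = 5.43048×10^8 km.
The Hohmann ellipse has a_t = (r₁ + r₂)/2 = 3.355528×10^8 km.
The apoapsis of the transfer ellipse is at r = 5.43048×10^8 km.
Vis-viva: v = √[μ(2/r − 1/a_t)] = √[1.327×10^11 × (2/5.43048×10^8 − 1/3.355528×10^8)] = 9.657 km/s.

v = 9.66 km/s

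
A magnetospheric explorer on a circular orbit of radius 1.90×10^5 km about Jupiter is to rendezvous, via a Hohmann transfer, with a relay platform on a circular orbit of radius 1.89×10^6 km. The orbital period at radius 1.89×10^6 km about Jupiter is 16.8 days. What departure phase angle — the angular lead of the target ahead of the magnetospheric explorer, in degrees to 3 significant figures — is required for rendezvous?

φ = 107°

From Kepler's third law T² = 4π²r³/μ at r = 1.89×10^6 km, T = 16.8 days = 16.8 × 86400 s = 1.45152×10^6 s: μ = 4π²r³/T² = 1.26502×10^8 km³/s².
Semi-major axis of the transfer orbit: a_t = (1.900×10^5 + 1.890×10^6)/2 = 1.040×10^6 km.
Transfer time t = π√(a_t³/μ) = 2.96245×10^5 s.
Target angular speed ω₂ = √(μ/r₂³) = 4.32869×10^-6 rad/s.
Angle swept by the target during transfer: ω₂·t = 1.28235 rad = 73.47°.
The magnetospheric explorer traverses 180° on the transfer ellipse, so the target must lead by 180° − 73.47° = 107°.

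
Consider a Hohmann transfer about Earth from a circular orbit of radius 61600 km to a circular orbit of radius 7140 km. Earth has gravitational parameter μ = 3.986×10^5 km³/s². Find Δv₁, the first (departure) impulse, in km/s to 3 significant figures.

Δv₁ = 1.38 km/s

Transfer-ellipse semi-major axis a_t = (r₁ + r₂)/2 = (61600 + 7140)/2 = 34370 km.
Circular speed at r = 61600 km: v_c = √(μ/r) = 2.5438 km/s.
Vis-viva on the transfer ellipse at r = 61600 km gives v_t = √[μ(2/r − 1/a_t)] = 1.1594 km/s.
Δv₁ = |v_t − v_c| = |1.1594 − 2.5438| = 1.384 km/s.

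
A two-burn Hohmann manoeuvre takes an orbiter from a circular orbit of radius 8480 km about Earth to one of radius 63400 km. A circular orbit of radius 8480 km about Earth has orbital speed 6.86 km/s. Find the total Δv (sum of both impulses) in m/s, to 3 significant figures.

From the circular-orbit relation v² = μ/r at r = 8480 km: μ = v²r = (6.86)² × 8480 = 3.99065×10^5 km³/s².
The Hohmann ellipse has a_t = (r₁ + r₂)/2 = 35940 km.
Circular speed at r₁: v₁ = √(μ/r₁) = √(3.99065×10^5/8480) = 6.860 km/s.
On the transfer ellipse at r₁, v² = μ(2/r − 1/a) gives v_p = √[μ(2/r₁ − 1/a_t)] = 9.111 km/s.
First burn Δv₁ = |v_p − v₁| = 2.251 km/s.
Circular speed at r₂: v₂ = √(μ/r₂) = 2.509 km/s.
Transfer-orbit speed at r₂: v_a = √[μ(2/r₂ − 1/a_t)] = 1.219 km/s.
Second burn Δv₂ = |v₂ − v_a| = 1.290 km/s.
Total Δv = Δv₁ + Δv₂ = 3.541 km/s.

Δv = 3540 m/s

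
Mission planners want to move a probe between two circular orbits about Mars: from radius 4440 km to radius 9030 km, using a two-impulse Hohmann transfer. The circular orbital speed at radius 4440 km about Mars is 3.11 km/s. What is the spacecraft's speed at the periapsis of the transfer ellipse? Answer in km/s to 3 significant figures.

v = 3.60 km/s

From the circular-orbit relation v² = μ/r at r = 4440 km: μ = v²r = (3.11)² × 4440 = 42944.1 km³/s².
Semi-major axis of the transfer orbit: a_t = (4440 + 9030)/2 = 6735 km.
At periapsis, r = 4440 km.
Vis-viva: v = √[μ(2/r − 1/a_t)] = √[42944.1 × (2/4440 − 1/6735)] = 3.601 km/s.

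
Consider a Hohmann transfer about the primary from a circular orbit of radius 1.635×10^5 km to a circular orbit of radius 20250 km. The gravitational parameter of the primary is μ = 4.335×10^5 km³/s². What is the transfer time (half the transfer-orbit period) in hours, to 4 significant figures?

t = 36.91 hours

The Hohmann ellipse has a_t = (r₁ + r₂)/2 = 91875 km.
Half the transfer-orbit period gives t = π√(a_t³/μ) = 1.3288×10^5 s.
Converting: 1.3288×10^5 s ÷ 3600 s/hour = 36.91 hours.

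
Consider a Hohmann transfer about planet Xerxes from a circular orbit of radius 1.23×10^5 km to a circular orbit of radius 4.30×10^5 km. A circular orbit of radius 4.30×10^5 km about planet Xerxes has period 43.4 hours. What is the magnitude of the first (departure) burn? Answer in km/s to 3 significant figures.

Δv₁ = 7.99 km/s

From Kepler's third law T² = 4π²r³/μ at r = 4.30×10^5 km, T = 43.4 hours = 43.4 × 3600 s = 1.5624×10^5 s: μ = 4π²r³/T² = 1.28582×10^8 km³/s².
The Hohmann ellipse has a_t = (r₁ + r₂)/2 = 2.765×10^5 km.
On the circular orbit at r = 1.230×10^5 km, v_c = √(μ/r) = 32.332 km/s.
Transfer-orbit speed at the same r (vis-viva, a = a_t): v_t = √[μ(2/r − 1/a_t)] = 40.320 km/s.
Δv₁ = |v_t − v_c| = |40.320 − 32.332| = 7.988 km/s.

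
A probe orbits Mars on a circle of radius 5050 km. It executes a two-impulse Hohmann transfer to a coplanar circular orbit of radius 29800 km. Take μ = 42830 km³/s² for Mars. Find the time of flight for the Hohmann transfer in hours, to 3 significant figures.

Transfer-ellipse semi-major axis a_t = (r₁ + r₂)/2 = (5050 + 29800)/2 = 17425 km.
Half the transfer-orbit period gives t = π√(a_t³/μ) = 34920 s.
Converting: 34920 s ÷ 3600 s/hour = 9.70 hours.

t = 9.70 hours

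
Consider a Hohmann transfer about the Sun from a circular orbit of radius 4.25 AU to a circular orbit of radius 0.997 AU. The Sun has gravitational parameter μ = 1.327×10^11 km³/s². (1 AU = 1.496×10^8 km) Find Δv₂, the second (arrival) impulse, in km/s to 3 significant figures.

Δv₂ = 8.14 km/s

In km: r₁ = 4.25 × 1.496×10^8 = 6.358×10^8 km; r₂ = 0.997 × 1.496×10^8 = 1.491512×10^8 km.
The Hohmann ellipse has a_t = (r₁ + r₂)/2 = 3.924756×10^8 km.
On the circular orbit at r = 1.491512×10^8 km, v_c = √(μ/r) = 29.828 km/s.
Vis-viva on the transfer ellipse at r = 1.491512×10^8 km gives v_t = √[μ(2/r − 1/a_t)] = 37.964 km/s.
Δv₂ = |v_t − v_c| = |37.964 − 29.828| = 8.136 km/s.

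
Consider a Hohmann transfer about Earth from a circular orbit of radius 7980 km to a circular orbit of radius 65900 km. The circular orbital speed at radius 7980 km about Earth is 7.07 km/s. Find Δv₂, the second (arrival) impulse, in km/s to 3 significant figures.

Δv₂ = 1.32 km/s

From the circular-orbit relation v² = μ/r at r = 7980 km: μ = v²r = (7.07)² × 7980 = 3.98880×10^5 km³/s².
Semi-major axis of the transfer orbit: a_t = (7980 + 65900)/2 = 36940 km.
On the circular orbit at r = 65900 km, v_c = √(μ/r) = 2.460 km/s.
Vis-viva on the transfer ellipse at r = 65900 km gives v_t = √[μ(2/r − 1/a_t)] = 1.143 km/s.
Δv₂ = |v_t − v_c| = |1.143 − 2.460| = 1.317 km/s.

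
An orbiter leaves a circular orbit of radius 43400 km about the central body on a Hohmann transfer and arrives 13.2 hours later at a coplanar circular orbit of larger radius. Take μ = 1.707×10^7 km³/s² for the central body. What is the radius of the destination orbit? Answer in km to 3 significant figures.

Transfer time t = 13.2 hours = 47520 s, and t = π√(a_t³/μ).
So a_t = (μ t²/π²)^(1/3) = (1.707×10^7 × (47520)² / π²)^(1/3) = 1.5748×10^5 km.
Since a_t = (r₁ + r₂)/2, r₂ = 2a_t − r₁ = 2×1.5748×10^5 − 43400 = 2.7156×10^5 km.

r₂ = 2.72×10^5 km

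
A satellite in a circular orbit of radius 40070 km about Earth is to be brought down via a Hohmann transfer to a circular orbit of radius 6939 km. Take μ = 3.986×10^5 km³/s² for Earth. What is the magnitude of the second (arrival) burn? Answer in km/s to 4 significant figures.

Semi-major axis of the transfer orbit: a_t = (40070 + 6939)/2 = 23504.5 km.
Circular speed at r = 6939 km: v_c = √(μ/r) = 7.579 km/s.
Vis-viva on the transfer ellipse at r = 6939 km gives v_t = √[μ(2/r − 1/a_t)] = 9.896 km/s.
Δv₂ = |v_t − v_c| = |9.896 − 7.579| = 2.317 km/s.

Δv₂ = 2.317 km/s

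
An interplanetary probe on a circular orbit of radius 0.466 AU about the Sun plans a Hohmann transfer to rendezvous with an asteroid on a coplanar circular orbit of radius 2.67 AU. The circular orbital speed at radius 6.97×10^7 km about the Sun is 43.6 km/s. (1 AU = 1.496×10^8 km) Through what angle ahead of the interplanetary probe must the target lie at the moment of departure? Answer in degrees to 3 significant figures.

φ = 99.0°

From the circular-orbit relation v² = μ/r at r = 6.97×10^7 km: μ = v²r = (43.6)² × 6.97×10^7 = 1.32497×10^11 km³/s².
In km: r₁ = 0.466 × 1.496×10^8 = 6.97136×10^7 km; r₂ = 2.67 × 1.496×10^8 = 3.99432×10^8 km.
The Hohmann ellipse has a_t = (r₁ + r₂)/2 = 2.345728×10^8 km.
Transfer time t = π√(a_t³/μ) = 3.10073×10^7 s.
The target's mean motion on its circular orbit is ω₂ = √(μ/r₂³) = 4.55972×10^-8 rad/s.
Angle swept by the target during transfer: ω₂·t = 1.41385 rad = 81.01°.
The interplanetary probe traverses 180° on the transfer ellipse, so the target must lead by 180° − 81.01° = 99.0°.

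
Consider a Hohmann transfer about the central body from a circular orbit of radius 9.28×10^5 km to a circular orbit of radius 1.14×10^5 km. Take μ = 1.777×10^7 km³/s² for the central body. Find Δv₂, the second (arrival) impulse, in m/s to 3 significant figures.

Δv₂ = 4180 m/s

Semi-major axis of the transfer orbit: a_t = (9.280×10^5 + 1.140×10^5)/2 = 5.210×10^5 km.
On the circular orbit at r = 1.140×10^5 km, v_c = √(μ/r) = 12.485 km/s.
Vis-viva on the transfer ellipse at r = 1.140×10^5 km gives v_t = √[μ(2/r − 1/a_t)] = 16.663 km/s.
Δv₂ = |v_t − v_c| = |16.663 − 12.485| = 4.178 km/s.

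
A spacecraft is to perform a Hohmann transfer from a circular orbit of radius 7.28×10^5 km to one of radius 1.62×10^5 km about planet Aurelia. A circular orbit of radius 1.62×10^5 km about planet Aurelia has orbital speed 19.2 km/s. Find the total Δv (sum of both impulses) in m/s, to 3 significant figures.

Δv = 8950 m/s

From the circular-orbit relation v² = μ/r at r = 1.62×10^5 km: μ = v²r = (19.2)² × 1.62×10^5 = 5.97197×10^7 km³/s².
Transfer-ellipse semi-major axis a_t = (r₁ + r₂)/2 = (7.280×10^5 + 1.620×10^5)/2 = 4.450×10^5 km.
At r₁ the circular-orbit speed is v₁ = √(μ/r₁) = 9.057 km/s.
On the transfer ellipse at r₁, vis-viva gives v_a = √[μ(2/r₁ − 1/a_t)] = 5.465 km/s.
First burn Δv₁ = |v_a − v₁| = 3.592 km/s.
At r₂, v₂ = √(μ/r₂) = 19.200 km/s.
Transfer-orbit speed at r₂: v_p = √[μ(2/r₂ − 1/a_t)] = 24.558 km/s.
Second burn Δv₂ = |v₂ − v_p| = 5.358 km/s.
Δv = Δv₁ + Δv₂ = 3.592 + 5.358 = 8.950 km/s.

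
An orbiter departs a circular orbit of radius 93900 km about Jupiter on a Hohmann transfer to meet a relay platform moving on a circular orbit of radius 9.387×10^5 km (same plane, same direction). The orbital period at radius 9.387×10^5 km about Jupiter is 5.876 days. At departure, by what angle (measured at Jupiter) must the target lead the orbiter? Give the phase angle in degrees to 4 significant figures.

From Kepler's third law T² = 4π²r³/μ at r = 9.387×10^5 km, T = 5.876 days = 5.876 × 86400 s = 5.076864×10^5 s: μ = 4π²r³/T² = 1.26692×10^8 km³/s².
Transfer-ellipse semi-major axis a_t = (r₁ + r₂)/2 = (93900 + 9.387×10^5)/2 = 5.163×10^5 km.
The half-period of the transfer ellipse is t = π√(a_t³/μ) = 1.03545×10^5 s.
The target's mean motion on its circular orbit is ω₂ = √(μ/r₂³) = 1.23761×10^-5 rad/s.
Angle swept by the target during transfer: ω₂·t = 1.2815 rad = 73.42°.
Arrival is 180° from departure on the ellipse, so φ = 180° − 73.42° = 106.6°.

φ = 106.6°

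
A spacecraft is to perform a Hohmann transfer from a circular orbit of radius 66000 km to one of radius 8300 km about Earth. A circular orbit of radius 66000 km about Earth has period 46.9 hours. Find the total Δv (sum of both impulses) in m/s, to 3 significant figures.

Δv = 3600 m/s

From Kepler's third law T² = 4π²r³/μ at r = 66000 km, T = 46.9 hours = 46.9 × 3600 s = 1.6884×10^5 s: μ = 4π²r³/T² = 3.98145×10^5 km³/s².
Transfer-ellipse semi-major axis a_t = (r₁ + r₂)/2 = (66000 + 8300)/2 = 37150 km.
At r₁ the circular-orbit speed is v₁ = √(μ/r₁) = 2.456 km/s.
Transfer-orbit speed at r₁ (vis-viva): v_a = √[μ(2/r₁ − 1/a_t)] = 1.161 km/s.
First burn Δv₁ = |v_a − v₁| = 1.295 km/s.
At r₂, v₂ = √(μ/r₂) = 6.926 km/s.
Transfer-orbit speed at r₂: v_p = √[μ(2/r₂ − 1/a_t)] = 9.232 km/s.
Second burn Δv₂ = |v₂ − v_p| = 2.306 km/s.
Δv = Δv₁ + Δv₂ = 1.295 + 2.306 = 3.601 km/s.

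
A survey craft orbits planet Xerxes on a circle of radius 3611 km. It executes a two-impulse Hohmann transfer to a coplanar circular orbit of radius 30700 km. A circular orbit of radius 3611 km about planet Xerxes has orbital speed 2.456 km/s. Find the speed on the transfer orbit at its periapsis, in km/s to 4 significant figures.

v = 3.285 km/s

From the circular-orbit relation v² = μ/r at r = 3611 km: μ = v²r = (2.456)² × 3611 = 21781.3 km³/s².
Semi-major axis of the transfer orbit: a_t = (3611 + 30700)/2 = 17155.5 km.
The periapsis of the transfer ellipse is at r = 3611 km.
Vis-viva: v = √[μ(2/r − 1/a_t)] = √[21781.3 × (2/3611 − 1/17155.5)] = 3.285 km/s.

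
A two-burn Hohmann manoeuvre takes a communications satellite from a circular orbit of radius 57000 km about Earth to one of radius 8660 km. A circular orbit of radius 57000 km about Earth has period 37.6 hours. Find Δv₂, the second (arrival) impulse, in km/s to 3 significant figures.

Δv₂ = 2.16 km/s

From Kepler's third law T² = 4π²r³/μ at r = 57000 km, T = 37.6 hours = 37.6 × 3600 s = 1.3536×10^5 s: μ = 4π²r³/T² = 3.99028×10^5 km³/s².
Transfer-ellipse semi-major axis a_t = (r₁ + r₂)/2 = (57000 + 8660)/2 = 32830 km.
On the circular orbit at r = 8660 km, v_c = √(μ/r) = 6.788 km/s.
Vis-viva on the transfer ellipse at r = 8660 km gives v_t = √[μ(2/r − 1/a_t)] = 8.944 km/s.
Δv₂ = |v_t − v_c| = |8.944 − 6.788| = 2.156 km/s.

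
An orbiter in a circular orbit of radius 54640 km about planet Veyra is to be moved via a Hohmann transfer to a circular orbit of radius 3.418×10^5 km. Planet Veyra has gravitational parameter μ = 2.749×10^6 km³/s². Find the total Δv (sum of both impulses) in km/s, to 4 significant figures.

Δv = 3.568 km/s

The Hohmann ellipse has a_t = (r₁ + r₂)/2 = 1.9822×10^5 km.
At r₁ the circular-orbit speed is v₁ = √(μ/r₁) = 7.093 km/s.
Transfer-orbit speed at r₁ (v² = μ(2/r − 1/a)): v_p = √[μ(2/r₁ − 1/a_t)] = 9.314 km/s.
First burn Δv₁ = |v_p − v₁| = 2.221 km/s.
Circular speed at r₂: v₂ = √(μ/r₂) = 2.836 km/s.
Transfer-orbit speed at r₂: v_a = √[μ(2/r₂ − 1/a_t)] = 1.489 km/s.
Second burn Δv₂ = |v₂ − v_a| = 1.347 km/s.
Δv = Δv₁ + Δv₂ = 2.221 + 1.347 = 3.568 km/s.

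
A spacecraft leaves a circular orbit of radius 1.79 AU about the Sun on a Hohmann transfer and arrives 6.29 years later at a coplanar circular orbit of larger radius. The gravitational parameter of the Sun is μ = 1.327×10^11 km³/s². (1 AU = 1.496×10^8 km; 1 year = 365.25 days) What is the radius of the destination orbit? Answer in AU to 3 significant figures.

r₂ = 9.03 AU

In km: r₁ = 1.79 × 1.496×10^8 = 2.67784×10^8 km.
Transfer time t = 6.29 years × 365.25 × 86400 s = 1.98497304×10^8 s, and t = π√(a_t³/μ).
So a_t = (μ t²/π²)^(1/3) = (1.327×10^11 × (1.98497304×10^8)² / π²)^(1/3) = 8.0915×10^8 km.
Since a_t = (r₁ + r₂)/2, r₂ = 2a_t − r₁ = 2×8.0915×10^8 − 2.67784×10^8 = 1.350516×10^9 km.
In AU: r₂ = 1.350516×10^9 / 1.496×10^8 = 9.03 AU.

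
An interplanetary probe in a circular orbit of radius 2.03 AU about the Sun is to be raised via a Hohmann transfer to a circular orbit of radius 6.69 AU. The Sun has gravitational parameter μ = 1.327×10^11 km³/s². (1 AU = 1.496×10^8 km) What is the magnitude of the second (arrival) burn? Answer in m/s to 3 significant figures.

Δv₂ = 3660 m/s

In km: r₁ = 2.03 × 1.496×10^8 = 3.03688×10^8 km; r₂ = 6.69 × 1.496×10^8 = 1.000824×10^9 km.
The Hohmann ellipse has a_t = (r₁ + r₂)/2 = 6.52256×10^8 km.
On the circular orbit at r = 1.000824×10^9 km, v_c = √(μ/r) = 11.515 km/s.
Vis-viva on the transfer ellipse at r = 1.000824×10^9 km gives v_t = √[μ(2/r − 1/a_t)] = 7.8571 km/s.
Δv₂ = |v_t − v_c| = |7.8571 − 11.515| = 3.658 km/s.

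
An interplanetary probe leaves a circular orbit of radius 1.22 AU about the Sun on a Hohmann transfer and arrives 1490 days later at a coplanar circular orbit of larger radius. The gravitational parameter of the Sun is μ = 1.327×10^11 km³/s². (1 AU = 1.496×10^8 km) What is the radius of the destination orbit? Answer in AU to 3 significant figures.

In km: r₁ = 1.22 × 1.496×10^8 = 1.82512×10^8 km.
Transfer time t = 1490 days = 1.28736×10^8 s, and t = π√(a_t³/μ).
So a_t = (μ t²/π²)^(1/3) = (1.327×10^11 × (1.28736×10^8)² / π²)^(1/3) = 6.0626×10^8 km.
Since a_t = (r₁ + r₂)/2, r₂ = 2a_t − r₁ = 2×6.0626×10^8 − 1.82512×10^8 = 1.030008×10^9 km.
In AU: r₂ = 1.030008×10^9 / 1.496×10^8 = 6.89 AU.

r₂ = 6.89 AU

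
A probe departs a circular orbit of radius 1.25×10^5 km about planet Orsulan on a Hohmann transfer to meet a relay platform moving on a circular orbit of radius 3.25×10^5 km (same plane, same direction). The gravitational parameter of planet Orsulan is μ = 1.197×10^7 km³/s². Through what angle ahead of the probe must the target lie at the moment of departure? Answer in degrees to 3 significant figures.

Transfer-ellipse semi-major axis a_t = (r₁ + r₂)/2 = (1.250×10^5 + 3.250×10^5)/2 = 2.250×10^5 km.
Transfer time t = π√(a_t³/μ) = 96912 s.
The target's mean motion on its circular orbit is ω₂ = √(μ/r₂³) = 1.8673×10^-5 rad/s.
Angle swept by the target during transfer: ω₂·t = 1.810 rad = 103.7°.
The probe traverses 180° on the transfer ellipse, so the target must lead by 180° − 103.7° = 76.3°.

φ = 76.3°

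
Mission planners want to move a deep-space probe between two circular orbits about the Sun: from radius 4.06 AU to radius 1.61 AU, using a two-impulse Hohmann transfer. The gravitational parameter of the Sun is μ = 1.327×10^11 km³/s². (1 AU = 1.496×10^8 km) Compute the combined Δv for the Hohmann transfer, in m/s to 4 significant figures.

In km: r₁ = 4.06 × 1.496×10^8 = 6.07376×10^8 km; r₂ = 1.61 × 1.496×10^8 = 2.40856×10^8 km.
Transfer-ellipse semi-major axis a_t = (r₁ + r₂)/2 = (6.07376×10^8 + 2.40856×10^8)/2 = 4.24116×10^8 km.
At r₁ the circular-orbit speed is v₁ = √(μ/r₁) = 14.781 km/s.
Transfer-orbit speed at r₁ (vis-viva): v_a = √[μ(2/r₁ − 1/a_t)] = 11.139 km/s.
First burn Δv₁ = |v_a − v₁| = 3.642 km/s.
Circular speed at r₂: v₂ = √(μ/r₂) = 23.472 km/s.
Transfer-orbit speed at r₂: v_p = √[μ(2/r₂ − 1/a_t)] = 28.089 km/s.
Second burn Δv₂ = |v₂ − v_p| = 4.617 km/s.
Δv = Δv₁ + Δv₂ = 3.642 + 4.617 = 8.259 km/s.

Δv = 8259 m/s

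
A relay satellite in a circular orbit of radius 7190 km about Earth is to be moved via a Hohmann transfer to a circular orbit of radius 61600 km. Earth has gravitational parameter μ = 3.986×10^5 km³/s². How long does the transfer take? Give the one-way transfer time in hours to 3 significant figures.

t = 8.82 hours

The Hohmann ellipse has a_t = (r₁ + r₂)/2 = 34395 km.
By Kepler's third law the transfer-orbit period is T = 2π√(a_t³/μ), so t = T/2 = 31740 s.
Converting: 31740 s ÷ 3600 s/hour = 8.82 hours.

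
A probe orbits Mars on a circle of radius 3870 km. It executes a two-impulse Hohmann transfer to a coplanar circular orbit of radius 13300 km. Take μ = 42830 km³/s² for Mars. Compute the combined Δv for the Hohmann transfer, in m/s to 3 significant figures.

The Hohmann ellipse has a_t = (r₁ + r₂)/2 = 8585 km.
Circular speed at r₁: v₁ = √(μ/r₁) = √(42830/3870) = 3.327 km/s.
On the transfer ellipse at r₁, vis-viva equation gives v_p = √[μ(2/r₁ − 1/a_t)] = 4.141 km/s.
First burn Δv₁ = |v_p − v₁| = 0.8140 km/s.
Circular speed at r₂: v₂ = √(μ/r₂) = 1.79452 km/s.
Transfer-orbit speed at r₂: v_a = √[μ(2/r₂ − 1/a_t)] = 1.20485 km/s.
Second burn Δv₂ = |v₂ − v_a| = 0.5897 km/s.
Δv = Δv₁ + Δv₂ = 0.8140 + 0.5897 = 1.404 km/s.

Δv = 1400 m/s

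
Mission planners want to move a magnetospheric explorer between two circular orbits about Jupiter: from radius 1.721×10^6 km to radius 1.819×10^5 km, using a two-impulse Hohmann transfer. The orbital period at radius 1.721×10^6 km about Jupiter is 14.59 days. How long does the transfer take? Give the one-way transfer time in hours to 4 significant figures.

From Kepler's third law T² = 4π²r³/μ at r = 1.721×10^6 km, T = 14.59 days = 14.59 × 86400 s = 1.260576×10^6 s: μ = 4π²r³/T² = 1.26638×10^8 km³/s².
Transfer-ellipse semi-major axis a_t = (r₁ + r₂)/2 = (1.721×10^6 + 1.819×10^5)/2 = 9.5145×10^5 km.
Half the transfer-orbit period gives t = π√(a_t³/μ) = 2.591×10^5 s.
Converting: 2.591×10^5 s ÷ 3600 s/hour = 71.97 hours.

t = 71.97 hours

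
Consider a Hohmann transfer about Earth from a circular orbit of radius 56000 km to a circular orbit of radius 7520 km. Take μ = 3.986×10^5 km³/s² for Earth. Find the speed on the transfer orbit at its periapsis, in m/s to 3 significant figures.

The Hohmann ellipse has a_t = (r₁ + r₂)/2 = 31760 km.
The periapsis of the transfer ellipse is at r = 7520 km.
Applying v² = μ(2/r − 1/a_t): v = 9.667 km/s.

v = 9670 m/s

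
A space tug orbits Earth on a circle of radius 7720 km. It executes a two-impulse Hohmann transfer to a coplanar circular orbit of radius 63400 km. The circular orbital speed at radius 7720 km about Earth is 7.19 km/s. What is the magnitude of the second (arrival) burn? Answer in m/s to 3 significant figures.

From the circular-orbit relation v² = μ/r at r = 7720 km: μ = v²r = (7.19)² × 7720 = 3.99094×10^5 km³/s².
Semi-major axis of the transfer orbit: a_t = (7720 + 63400)/2 = 35560 km.
On the circular orbit at r = 63400 km, v_c = √(μ/r) = 2.509 km/s.
Vis-viva on the transfer ellipse at r = 63400 km gives v_t = √[μ(2/r − 1/a_t)] = 1.169 km/s.
Δv₂ = |v_t − v_c| = |1.169 − 2.509| = 1.340 km/s.

Δv₂ = 1340 m/s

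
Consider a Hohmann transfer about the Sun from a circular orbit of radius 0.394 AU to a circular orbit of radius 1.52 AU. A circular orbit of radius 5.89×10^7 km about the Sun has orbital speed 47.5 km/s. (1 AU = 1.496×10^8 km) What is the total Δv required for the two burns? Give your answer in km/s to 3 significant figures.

From the circular-orbit relation v² = μ/r at r = 5.89×10^7 km: μ = v²r = (47.5)² × 5.89×10^7 = 1.32893×10^11 km³/s².
In km: r₁ = 0.394 × 1.496×10^8 = 5.89424×10^7 km; r₂ = 1.52 × 1.496×10^8 = 2.27392×10^8 km.
Transfer-ellipse semi-major axis a_t = (r₁ + r₂)/2 = (5.89424×10^7 + 2.27392×10^8)/2 = 1.431672×10^8 km.
At r₁ the circular-orbit speed is v₁ = √(μ/r₁) = 47.48 km/s.
Transfer-orbit speed at r₁ (v² = μ(2/r − 1/a)): v_p = √[μ(2/r₁ − 1/a_t)] = 59.84 km/s.
First burn Δv₁ = |v_p − v₁| = 12.36 km/s.
At r₂, v₂ = √(μ/r₂) = 24.175 km/s.
Transfer-orbit speed at r₂: v_a = √[μ(2/r₂ − 1/a_t)] = 15.512 km/s.
Second burn Δv₂ = |v₂ − v_a| = 8.663 km/s.
Δv = Δv₁ + Δv₂ = 12.36 + 8.663 = 21.02 km/s.

Δv = 21.0 km/s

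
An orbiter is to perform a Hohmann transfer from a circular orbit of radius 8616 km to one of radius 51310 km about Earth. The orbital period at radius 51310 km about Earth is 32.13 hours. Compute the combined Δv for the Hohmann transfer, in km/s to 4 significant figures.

From Kepler's third law T² = 4π²r³/μ at r = 51310 km, T = 32.13 hours = 32.13 × 3600 s = 1.15668×10^5 s: μ = 4π²r³/T² = 3.98602×10^5 km³/s².
Transfer-ellipse semi-major axis a_t = (r₁ + r₂)/2 = (8616 + 51310)/2 = 29963 km.
Circular speed at r₁: v₁ = √(μ/r₁) = √(3.98602×10^5/8616) = 6.802 km/s.
Transfer-orbit speed at r₁ (vis-viva equation): v_p = √[μ(2/r₁ − 1/a_t)] = 8.901 km/s.
First burn Δv₁ = |v_p − v₁| = 2.099 km/s.
Circular speed at r₂: v₂ = √(μ/r₂) = 2.7872 km/s.
Transfer-orbit speed at r₂: v_a = √[μ(2/r₂ − 1/a_t)] = 1.4946 km/s.
Second burn Δv₂ = |v₂ − v_a| = 1.293 km/s.
Δv = Δv₁ + Δv₂ = 2.099 + 1.293 = 3.392 km/s.

Δv = 3.392 km/s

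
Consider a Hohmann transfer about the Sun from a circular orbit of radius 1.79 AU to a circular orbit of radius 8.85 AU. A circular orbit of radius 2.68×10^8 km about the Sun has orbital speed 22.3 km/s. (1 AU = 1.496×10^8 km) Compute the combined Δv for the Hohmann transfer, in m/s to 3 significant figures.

From the circular-orbit relation v² = μ/r at r = 2.68×10^8 km: μ = v²r = (22.3)² × 2.68×10^8 = 1.33274×10^11 km³/s².
In km: r₁ = 1.79 × 1.496×10^8 = 2.67784×10^8 km; r₂ = 8.85 × 1.496×10^8 = 1.32396×10^9 km.
The Hohmann ellipse has a_t = (r₁ + r₂)/2 = 7.95872×10^8 km.
Circular speed at r₁: v₁ = √(μ/r₁) = √(1.33274×10^11/2.67784×10^8) = 22.309 km/s.
On the transfer ellipse at r₁, v² = μ(2/r − 1/a) gives v_p = √[μ(2/r₁ − 1/a_t)] = 28.774 km/s.
First burn Δv₁ = |v_p − v₁| = 6.465 km/s.
Circular speed at r₂: v₂ = √(μ/r₂) = 10.033 km/s.
Transfer-orbit speed at r₂: v_a = √[μ(2/r₂ − 1/a_t)] = 5.8198 km/s.
Second burn Δv₂ = |v₂ − v_a| = 4.213 km/s.
Δv = Δv₁ + Δv₂ = 6.465 + 4.213 = 10.68 km/s.

Δv = 10700 m/s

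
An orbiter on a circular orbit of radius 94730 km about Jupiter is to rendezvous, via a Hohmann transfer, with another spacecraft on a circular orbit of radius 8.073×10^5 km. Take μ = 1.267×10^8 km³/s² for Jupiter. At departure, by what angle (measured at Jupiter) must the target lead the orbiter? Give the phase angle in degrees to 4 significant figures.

Transfer-ellipse semi-major axis a_t = (r₁ + r₂)/2 = (94730 + 8.073×10^5)/2 = 4.51015×10^5 km.
Transfer time t = π√(a_t³/μ) = 84537 s.
Target angular speed ω₂ = √(μ/r₂³) = 1.5518×10^-5 rad/s.
Angle swept by the target during transfer: ω₂·t = 1.3118 rad = 75.16°.
Arrival is 180° from departure on the ellipse, so φ = 180° − 75.16° = 104.8°.

φ = 104.8°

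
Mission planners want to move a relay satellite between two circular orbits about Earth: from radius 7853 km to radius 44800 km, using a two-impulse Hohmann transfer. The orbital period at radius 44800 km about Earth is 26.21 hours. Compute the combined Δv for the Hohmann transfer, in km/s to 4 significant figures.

Δv = 3.524 km/s

From Kepler's third law T² = 4π²r³/μ at r = 44800 km, T = 26.21 hours = 26.21 × 3600 s = 94356 s: μ = 4π²r³/T² = 3.98708×10^5 km³/s².
Transfer-ellipse semi-major axis a_t = (r₁ + r₂)/2 = (7853 + 44800)/2 = 26326.5 km.
Circular speed at r₁: v₁ = √(μ/r₁) = √(3.98708×10^5/7853) = 7.125 km/s.
Transfer-orbit speed at r₁ (vis-viva): v_p = √[μ(2/r₁ − 1/a_t)] = 9.295 km/s.
First burn Δv₁ = |v_p − v₁| = 2.170 km/s.
At r₂, v₂ = √(μ/r₂) = 2.983 km/s.
Transfer-orbit speed at r₂: v_a = √[μ(2/r₂ − 1/a_t)] = 1.629 km/s.
Second burn Δv₂ = |v₂ − v_a| = 1.354 km/s.
Δv = Δv₁ + Δv₂ = 2.170 + 1.354 = 3.524 km/s.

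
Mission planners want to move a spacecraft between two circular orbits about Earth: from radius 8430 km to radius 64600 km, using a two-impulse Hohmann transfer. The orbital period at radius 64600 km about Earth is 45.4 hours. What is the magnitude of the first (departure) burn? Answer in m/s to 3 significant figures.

From Kepler's third law T² = 4π²r³/μ at r = 64600 km, T = 45.4 hours = 45.4 × 3600 s = 1.6344×10^5 s: μ = 4π²r³/T² = 3.98419×10^5 km³/s².
Semi-major axis of the transfer orbit: a_t = (8430 + 64600)/2 = 36515 km.
On the circular orbit at r = 8430 km, v_c = √(μ/r) = 6.875 km/s.
Vis-viva on the transfer ellipse at r = 8430 km gives v_t = √[μ(2/r − 1/a_t)] = 9.144 km/s.
Δv₁ = |v_t − v_c| = |9.144 − 6.875| = 2.269 km/s.

Δv₁ = 2270 m/s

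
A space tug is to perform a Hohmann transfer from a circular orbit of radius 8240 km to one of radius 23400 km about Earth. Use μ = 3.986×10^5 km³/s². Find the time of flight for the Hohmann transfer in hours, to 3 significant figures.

t = 2.75 hours

The Hohmann ellipse has a_t = (r₁ + r₂)/2 = 15820 km.
Transfer time t = π√(a_t³/μ) = π√((15820)³ / 3.986×10^5) = 9901 s.
Converting: 9901 s ÷ 3600 s/hour = 2.75 hours.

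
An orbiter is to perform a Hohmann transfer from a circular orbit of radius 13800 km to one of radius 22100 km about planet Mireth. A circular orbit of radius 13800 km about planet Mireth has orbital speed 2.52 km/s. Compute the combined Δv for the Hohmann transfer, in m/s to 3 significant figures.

Δv = 521 m/s

From the circular-orbit relation v² = μ/r at r = 13800 km: μ = v²r = (2.52)² × 13800 = 87635.5 km³/s².
Transfer-ellipse semi-major axis a_t = (r₁ + r₂)/2 = (13800 + 22100)/2 = 17950 km.
At r₁ the circular-orbit speed is v₁ = √(μ/r₁) = 2.5200 km/s.
On the transfer ellipse at r₁, v² = μ(2/r − 1/a) gives v_p = √[μ(2/r₁ − 1/a_t)] = 2.7962 km/s.
First burn Δv₁ = |v_p − v₁| = 0.2762 km/s.
Circular speed at r₂: v₂ = √(μ/r₂) = 1.9913 km/s.
Transfer-orbit speed at r₂: v_a = √[μ(2/r₂ − 1/a_t)] = 1.7460 km/s.
Second burn Δv₂ = |v₂ − v_a| = 0.2453 km/s.
Total Δv = Δv₁ + Δv₂ = 0.5215 km/s.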